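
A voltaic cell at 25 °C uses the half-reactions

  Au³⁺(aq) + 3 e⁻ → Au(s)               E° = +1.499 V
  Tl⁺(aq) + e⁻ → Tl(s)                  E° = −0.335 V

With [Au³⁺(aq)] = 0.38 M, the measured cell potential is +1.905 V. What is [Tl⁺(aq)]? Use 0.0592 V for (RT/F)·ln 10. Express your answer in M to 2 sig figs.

With Au³⁺/Au at the cathode and Tl⁺/Tl at the anode, E°cell = +1.499 − (−0.335) = +1.834 V (n = 3).
Since E = E° − (0.0592/n)·log Q, log Q = n(E° − E)/0.0592 = −3.598.
The balanced reaction is Au³⁺(aq) + 3 Tl(s) → Au(s) + 3 Tl⁺(aq), so Q = [Tl⁺(aq)]^3 / [Au³⁺(aq)].
Isolating [Tl⁺(aq)] in Q = 10^{−3.598} yields log [Tl⁺(aq)] = −1.339, i.e. 0.046 M.

0.046 M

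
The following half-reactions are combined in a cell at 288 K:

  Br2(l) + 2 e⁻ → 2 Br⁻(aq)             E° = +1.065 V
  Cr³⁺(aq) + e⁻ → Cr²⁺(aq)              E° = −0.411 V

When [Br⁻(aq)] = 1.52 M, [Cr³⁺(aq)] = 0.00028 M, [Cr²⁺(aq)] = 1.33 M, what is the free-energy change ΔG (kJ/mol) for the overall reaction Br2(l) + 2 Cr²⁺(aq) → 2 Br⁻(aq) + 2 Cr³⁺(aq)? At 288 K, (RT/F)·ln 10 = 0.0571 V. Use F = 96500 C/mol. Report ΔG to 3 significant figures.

E°cell = +1.065 − (−0.411) = +1.476 V; the balanced reaction transfers n = 2 electrons.
Q = ([Br⁻(aq)]^2·[Cr³⁺(aq)]^2) / [Cr²⁺(aq)]^2 = 1.02×10^−7, so log Q = −6.990 and E = +1.476 − (0.0571/2)(−6.990) = +1.6756 V.
ΔG = −nFE = −(2)(96500)(+1.6756) J/mol = −323 kJ/mol.

−323 kJ/mol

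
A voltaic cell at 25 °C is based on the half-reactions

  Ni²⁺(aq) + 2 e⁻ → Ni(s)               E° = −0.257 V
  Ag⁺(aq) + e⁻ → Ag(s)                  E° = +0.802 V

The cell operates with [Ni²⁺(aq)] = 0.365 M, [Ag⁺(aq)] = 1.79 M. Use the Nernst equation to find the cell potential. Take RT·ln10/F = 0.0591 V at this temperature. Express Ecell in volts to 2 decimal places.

+1.09 V

Ag⁺/Ag is reduced (cathode, E° = +0.802 V) and Ni²⁺/Ni is oxidized (anode).
The standard potential is +0.802 − (−0.257) = +1.059 V and the balanced reaction transfers n = 2 electrons.
Balancing gives 2 Ag⁺(aq) + Ni(s) → 2 Ag(s) + Ni²⁺(aq); hence Q = [Ni²⁺(aq)] / [Ag⁺(aq)]^2 = 0.114 (log Q = −0.943).
By the Nernst equation, E = +1.059 − (0.0591/2)·(−0.943) = +1.09 V.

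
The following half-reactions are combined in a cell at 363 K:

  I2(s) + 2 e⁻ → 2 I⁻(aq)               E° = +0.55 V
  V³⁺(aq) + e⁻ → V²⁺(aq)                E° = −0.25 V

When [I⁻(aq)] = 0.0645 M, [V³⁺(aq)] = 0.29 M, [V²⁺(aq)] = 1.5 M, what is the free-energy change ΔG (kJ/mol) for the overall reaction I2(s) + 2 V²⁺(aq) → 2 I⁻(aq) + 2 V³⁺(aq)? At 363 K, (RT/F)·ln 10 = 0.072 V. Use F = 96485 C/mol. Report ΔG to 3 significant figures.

−181 kJ/mol

The standard cell potential is +0.55 − (−0.25) = +0.80 V, with n = 2 electrons in the balanced equation.
The reaction quotient is ([I⁻(aq)]^2·[V³⁺(aq)]^2) / [V²⁺(aq)]^2 = 0.000156; by Nernst, E = +0.80 − (0.072/2)(−3.808) = +0.9371 V.
Then ΔG = −nFE = −2 × 96485 × +0.9371 J/mol = −181 kJ/mol.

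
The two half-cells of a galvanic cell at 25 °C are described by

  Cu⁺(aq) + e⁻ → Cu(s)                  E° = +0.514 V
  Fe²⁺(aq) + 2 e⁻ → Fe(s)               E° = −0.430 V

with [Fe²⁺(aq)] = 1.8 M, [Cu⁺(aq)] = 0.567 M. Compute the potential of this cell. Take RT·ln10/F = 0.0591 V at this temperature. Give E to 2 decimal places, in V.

+0.92 V

The Cu⁺/Cu couple has the more positive E°, so it is the cathode; Fe²⁺/Fe is the anode.
E°cell = E°cat − E°an = +0.514 − (−0.430) = +0.944 V; n = 2.
Balancing gives 2 Cu⁺(aq) + Fe(s) → 2 Cu(s) + Fe²⁺(aq); hence Q = [Fe²⁺(aq)] / [Cu⁺(aq)]^2 = 5.6 (log Q = 0.748).
By the Nernst equation, E = +0.944 − (0.0591/2)·(0.748) = +0.92 V.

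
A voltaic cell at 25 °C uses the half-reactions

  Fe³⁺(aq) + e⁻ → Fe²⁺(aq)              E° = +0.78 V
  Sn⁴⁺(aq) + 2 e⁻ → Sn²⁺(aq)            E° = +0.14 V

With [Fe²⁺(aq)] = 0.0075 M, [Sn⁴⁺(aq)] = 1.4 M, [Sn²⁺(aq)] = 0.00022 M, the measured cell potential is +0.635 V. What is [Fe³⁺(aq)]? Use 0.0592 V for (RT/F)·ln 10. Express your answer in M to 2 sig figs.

The Fe³⁺/Fe²⁺ couple has the larger reduction potential, so it is the cathode: E°cell = +0.78 − (+0.14) = +0.64 V and n = 2.
Since E = E° − (0.0592/n)·log Q, log Q = n(E° − E)/0.0592 = 0.169.
For 2 Fe³⁺(aq) + Sn²⁺(aq) → 2 Fe²⁺(aq) + Sn⁴⁺(aq), the reaction quotient is Q = ([Fe²⁺(aq)]^2·[Sn⁴⁺(aq)]) / ([Fe³⁺(aq)]^2·[Sn²⁺(aq)]).
Substituting the known concentrations and solving, log [Fe³⁺(aq)] = −0.308 and [Fe³⁺(aq)] = 0.49 M.

0.49 M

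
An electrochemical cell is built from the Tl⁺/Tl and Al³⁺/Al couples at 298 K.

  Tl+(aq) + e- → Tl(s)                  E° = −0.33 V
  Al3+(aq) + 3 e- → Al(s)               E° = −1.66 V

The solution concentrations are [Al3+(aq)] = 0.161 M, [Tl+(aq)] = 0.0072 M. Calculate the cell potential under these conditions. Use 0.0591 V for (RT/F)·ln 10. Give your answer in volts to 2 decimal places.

+1.22 V

The Tl⁺/Tl couple has the more positive E°, so it is the cathode; Al³⁺/Al is the anode.
The standard potential is −0.33 − (−1.66) = +1.33 V and the balanced reaction transfers n = 3 electrons.
For the overall reaction 3 Tl+(aq) + Al(s) → 3 Tl(s) + Al3+(aq), Q = [Al3+(aq)] / [Tl+(aq)]^3 = 4.31×10^5, giving log Q = 5.635.
E = E° − (0.0591/n)·log Q = +1.33 − (0.0591/3)(5.635) = +1.22 V.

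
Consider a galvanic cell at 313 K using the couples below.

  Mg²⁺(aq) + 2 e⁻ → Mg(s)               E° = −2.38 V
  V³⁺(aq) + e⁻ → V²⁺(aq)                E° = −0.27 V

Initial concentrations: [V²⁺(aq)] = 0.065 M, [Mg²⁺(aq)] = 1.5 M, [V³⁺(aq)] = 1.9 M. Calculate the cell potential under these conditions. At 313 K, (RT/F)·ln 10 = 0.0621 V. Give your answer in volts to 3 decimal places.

+2.196 V

Since E°(V³⁺/V²⁺) > E°(Mg²⁺/Mg), V³⁺/V²⁺ serves as the cathode.
The standard potential is −0.27 − (−2.38) = +2.11 V and the balanced reaction transfers n = 2 electrons.
For the overall reaction 2 V³⁺(aq) + Mg(s) → 2 V²⁺(aq) + Mg²⁺(aq), Q = ([V²⁺(aq)]^2·[Mg²⁺(aq)]) / [V³⁺(aq)]^2 = 0.00176, giving log Q = −2.756.
By the Nernst equation, E = +2.11 − (0.0621/2)·(−2.756) = +2.196 V.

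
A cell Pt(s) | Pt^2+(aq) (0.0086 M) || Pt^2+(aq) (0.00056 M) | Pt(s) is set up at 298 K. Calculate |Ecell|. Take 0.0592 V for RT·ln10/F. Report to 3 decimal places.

0.035 V

For a concentration cell E°cell = 0, since both electrodes use the same couple.
The compartment with the higher Pt^2+(aq) concentration (0.0086 M) acts as the cathode; ions are reduced there and produced at the dilute (0.00056 M) anode.
With n = 2, Ecell = −(0.0592/2)·log([dilute]/[conc]) = −(0.0592/2)·log(0.00056/0.0086) = +0.035 V.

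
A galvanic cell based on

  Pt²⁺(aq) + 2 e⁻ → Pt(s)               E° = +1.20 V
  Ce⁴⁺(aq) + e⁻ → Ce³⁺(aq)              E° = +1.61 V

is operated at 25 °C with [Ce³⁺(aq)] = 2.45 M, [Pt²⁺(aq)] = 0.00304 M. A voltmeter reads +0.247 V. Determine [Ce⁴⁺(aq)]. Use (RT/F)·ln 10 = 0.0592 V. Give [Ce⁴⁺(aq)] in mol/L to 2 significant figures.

0.00024 M

With Ce⁴⁺/Ce³⁺ at the cathode and Pt²⁺/Pt at the anode, E°cell = +1.61 − (+1.20) = +0.41 V (n = 2).
From the Nernst equation, log Q = n(E° − E)/0.0592 = 2·(+0.41 − (+0.247))/0.0592 = 5.507.
For 2 Ce⁴⁺(aq) + Pt(s) → 2 Ce³⁺(aq) + Pt²⁺(aq), the reaction quotient is Q = ([Ce³⁺(aq)]^2·[Pt²⁺(aq)]) / [Ce⁴⁺(aq)]^2.
Isolating [Ce⁴⁺(aq)] in Q = 10^{5.507} yields log [Ce⁴⁺(aq)] = −3.623, i.e. 0.00024 M.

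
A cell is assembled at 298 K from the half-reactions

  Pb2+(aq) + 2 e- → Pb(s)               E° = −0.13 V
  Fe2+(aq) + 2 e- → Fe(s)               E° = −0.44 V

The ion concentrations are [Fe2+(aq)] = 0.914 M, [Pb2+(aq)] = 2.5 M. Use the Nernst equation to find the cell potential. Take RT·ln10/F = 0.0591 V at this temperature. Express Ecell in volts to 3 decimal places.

The Pb²⁺/Pb couple has the more positive E°, so it is the cathode; Fe²⁺/Fe is the anode.
The standard potential is −0.13 − (−0.44) = +0.31 V and the balanced reaction transfers n = 2 electrons.
The balanced reaction is Pb2+(aq) + Fe(s) → Pb(s) + Fe2+(aq), so Q = [Fe2+(aq)] / [Pb2+(aq)] = 0.366 and log Q = −0.437.
Applying E = E° − (RT ln10/nF)·log Q gives +0.31 − (0.0591/2)(−0.437) = +0.323 V.

+0.323 V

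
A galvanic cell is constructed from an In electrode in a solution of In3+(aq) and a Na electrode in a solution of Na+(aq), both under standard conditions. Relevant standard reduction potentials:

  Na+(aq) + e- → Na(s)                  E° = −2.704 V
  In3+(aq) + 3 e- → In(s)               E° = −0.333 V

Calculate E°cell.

Of the two couples in this cell, the one with the more positive reduction potential is reduced at the cathode: here that is In³⁺/In (−0.333 V); Na⁺/Na (−2.704 V) is the anode.
E°cell = E°(cathode) − E°(anode) = −0.333 − (−2.704) = +2.371 V.

+2.371 V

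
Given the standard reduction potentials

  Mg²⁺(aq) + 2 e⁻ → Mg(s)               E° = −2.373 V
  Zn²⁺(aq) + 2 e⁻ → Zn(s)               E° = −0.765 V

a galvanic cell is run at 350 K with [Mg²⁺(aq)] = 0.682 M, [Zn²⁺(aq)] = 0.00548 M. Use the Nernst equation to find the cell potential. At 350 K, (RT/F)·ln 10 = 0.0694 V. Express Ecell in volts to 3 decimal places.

+1.535 V

Since E°(Zn²⁺/Zn) > E°(Mg²⁺/Mg), Zn²⁺/Zn serves as the cathode.
E°cell = −0.765 − (−2.373) = +1.608 V, with n = 2 electrons transferred.
Balancing gives Zn²⁺(aq) + Mg(s) → Zn(s) + Mg²⁺(aq); hence Q = [Mg²⁺(aq)] / [Zn²⁺(aq)] = 124 (log Q = 2.095).
Applying E = E° − (RT ln10/nF)·log Q gives +1.608 − (0.0694/2)(2.095) = +1.535 V.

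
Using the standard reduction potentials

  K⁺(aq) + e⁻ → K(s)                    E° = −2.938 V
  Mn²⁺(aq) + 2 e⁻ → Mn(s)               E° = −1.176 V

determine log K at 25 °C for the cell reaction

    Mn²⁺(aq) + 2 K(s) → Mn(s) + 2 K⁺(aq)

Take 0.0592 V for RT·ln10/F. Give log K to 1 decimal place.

log K = 59.5

The Mn²⁺/Mn couple is reduced (cathode); E°cell = −1.176 − (−2.938) = +1.762 V with n = 2.
At equilibrium E = 0, so log K = nE°cell / 0.0592 = (2)(+1.762) / 0.0592 = 59.5.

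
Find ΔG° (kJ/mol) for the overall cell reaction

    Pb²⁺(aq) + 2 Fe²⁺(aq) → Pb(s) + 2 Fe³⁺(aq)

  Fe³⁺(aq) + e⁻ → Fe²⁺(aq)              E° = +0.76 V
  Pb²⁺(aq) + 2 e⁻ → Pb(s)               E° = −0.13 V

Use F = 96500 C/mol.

+172 kJ/mol

In the reaction as written Pb²⁺(aq) is reduced, so the Pb²⁺/Pb couple is the cathode and Fe³⁺/Fe²⁺ is the anode.
E°cell = −0.13 − (+0.76) = −0.89 V; balancing electrons gives n = 2.
ΔG° = −nFE°cell = −(2)(96500)(−0.89) J/mol = +172 kJ/mol.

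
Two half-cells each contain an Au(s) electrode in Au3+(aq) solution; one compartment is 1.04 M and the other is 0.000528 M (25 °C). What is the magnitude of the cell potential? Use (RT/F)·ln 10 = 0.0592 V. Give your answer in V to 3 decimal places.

For a concentration cell E°cell = 0, since both electrodes use the same couple.
The compartment with the higher Au3+(aq) concentration (1.04 M) acts as the cathode; ions are reduced there and produced at the dilute (0.000528 M) anode.
With n = 3, Ecell = −(0.0592/3)·log([dilute]/[conc]) = −(0.0592/3)·log(0.000528/1.04) = +0.065 V.

0.065 V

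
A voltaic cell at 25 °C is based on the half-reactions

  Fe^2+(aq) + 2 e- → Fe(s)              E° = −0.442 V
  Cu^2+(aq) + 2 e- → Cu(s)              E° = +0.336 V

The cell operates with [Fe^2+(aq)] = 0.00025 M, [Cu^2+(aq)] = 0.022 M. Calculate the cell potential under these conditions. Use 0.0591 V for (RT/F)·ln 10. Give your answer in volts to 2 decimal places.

+0.84 V

Since E°(Cu²⁺/Cu) > E°(Fe²⁺/Fe), Cu²⁺/Cu serves as the cathode.
E°cell = +0.336 − (−0.442) = +0.778 V, with n = 2 electrons transferred.
For the overall reaction Cu^2+(aq) + Fe(s) → Cu(s) + Fe^2+(aq), Q = [Fe^2+(aq)] / [Cu^2+(aq)] = 0.0114, giving log Q = −1.944.
E = E° − (0.0591/n)·log Q = +0.778 − (0.0591/2)(−1.944) = +0.84 V.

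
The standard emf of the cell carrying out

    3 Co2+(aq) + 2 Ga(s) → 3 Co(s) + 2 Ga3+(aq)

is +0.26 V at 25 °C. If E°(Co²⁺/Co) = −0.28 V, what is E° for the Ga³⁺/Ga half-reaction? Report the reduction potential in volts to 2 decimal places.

−0.54 V

In the reaction as written the Co²⁺/Co couple is reduced (cathode) and Ga³⁺/Ga is oxidized (anode), so E°cell = E°(Co²⁺/Co) − E°(Ga³⁺/Ga).
E°(Ga³⁺/Ga) = E°(cathode) − E°cell = −0.28 − (+0.26) = −0.54 V.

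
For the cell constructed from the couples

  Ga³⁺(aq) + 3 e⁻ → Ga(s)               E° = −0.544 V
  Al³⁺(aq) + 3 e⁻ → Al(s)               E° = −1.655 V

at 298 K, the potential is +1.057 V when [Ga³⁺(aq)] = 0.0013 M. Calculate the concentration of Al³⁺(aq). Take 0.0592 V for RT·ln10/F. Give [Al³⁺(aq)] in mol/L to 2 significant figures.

The Ga³⁺/Ga couple has the larger reduction potential, so it is the cathode: E°cell = −0.544 − (−1.655) = +1.111 V and n = 3.
Rearranging E = E° − (0.0592/n)·log Q gives log Q = 3(+1.111 − (+1.057))/0.0592 = 2.736.
The balanced reaction is Ga³⁺(aq) + Al(s) → Ga(s) + Al³⁺(aq), so Q = [Al³⁺(aq)] / [Ga³⁺(aq)].
Substituting the known concentrations and solving, log [Al³⁺(aq)] = −0.150 and [Al³⁺(aq)] = 0.71 M.

0.71 M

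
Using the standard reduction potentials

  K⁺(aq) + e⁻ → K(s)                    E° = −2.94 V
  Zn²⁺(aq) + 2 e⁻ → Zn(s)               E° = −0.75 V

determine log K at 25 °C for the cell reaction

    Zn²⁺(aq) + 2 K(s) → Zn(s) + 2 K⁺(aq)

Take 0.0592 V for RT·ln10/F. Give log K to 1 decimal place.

log K = 74.0

The Zn²⁺/Zn couple is reduced (cathode); E°cell = −0.75 − (−2.94) = +2.19 V with n = 2.
At equilibrium E = 0, so log K = nE°cell / 0.0592 = (2)(+2.19) / 0.0592 = 74.0.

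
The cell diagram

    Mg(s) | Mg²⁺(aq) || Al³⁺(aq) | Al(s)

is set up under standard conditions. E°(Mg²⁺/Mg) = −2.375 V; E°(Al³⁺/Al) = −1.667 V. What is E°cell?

+0.708 V

By convention the left-hand electrode in cell notation is the anode (oxidation) and the right-hand electrode is the cathode (reduction).
E°cell = E°(right) − E°(left) = −1.667 − (−2.375) = +0.708 V.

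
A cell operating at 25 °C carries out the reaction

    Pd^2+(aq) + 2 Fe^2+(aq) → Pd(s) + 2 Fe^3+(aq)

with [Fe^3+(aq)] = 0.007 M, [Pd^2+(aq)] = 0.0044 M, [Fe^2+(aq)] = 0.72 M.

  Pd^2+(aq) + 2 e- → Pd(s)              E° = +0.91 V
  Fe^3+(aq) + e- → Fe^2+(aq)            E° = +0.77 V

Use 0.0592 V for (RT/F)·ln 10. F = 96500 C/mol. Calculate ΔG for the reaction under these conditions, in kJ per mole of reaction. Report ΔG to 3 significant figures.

With Pd²⁺/Pd reduced at the cathode, E°cell = +0.91 − (+0.77) = +0.14 V and n = 2.
Here Q = [Fe^3+(aq)]^2 / ([Pd^2+(aq)]·[Fe^2+(aq)]^2) = 0.0215 (log Q = −1.668), giving E = +0.14 − (0.0592/2)·(−1.668) = +0.1894 V.
Then ΔG = −nFE = −2 × 96500 × +0.1894 J/mol = −36.6 kJ/mol.

−36.6 kJ/mol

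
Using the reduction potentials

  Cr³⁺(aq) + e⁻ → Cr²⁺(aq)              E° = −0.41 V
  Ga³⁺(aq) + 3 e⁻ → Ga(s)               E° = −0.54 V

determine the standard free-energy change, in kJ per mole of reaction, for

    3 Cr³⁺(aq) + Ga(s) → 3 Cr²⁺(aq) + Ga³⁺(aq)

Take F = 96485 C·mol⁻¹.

−37.6 kJ/mol

In the reaction as written Cr³⁺(aq) is reduced, so the Cr³⁺/Cr²⁺ couple is the cathode and Ga³⁺/Ga is the anode.
E°cell = −0.41 − (−0.54) = +0.13 V; balancing electrons gives n = 3.
ΔG° = −nFE°cell = −(3)(96485)(+0.13) J/mol = −37.6 kJ/mol.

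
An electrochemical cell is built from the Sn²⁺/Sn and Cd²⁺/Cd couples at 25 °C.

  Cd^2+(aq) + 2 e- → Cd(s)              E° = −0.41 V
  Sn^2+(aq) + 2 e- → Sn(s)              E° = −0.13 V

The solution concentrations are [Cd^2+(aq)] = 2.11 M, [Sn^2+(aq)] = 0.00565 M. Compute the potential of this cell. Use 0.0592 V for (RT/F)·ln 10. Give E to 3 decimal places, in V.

+0.204 V

Sn²⁺/Sn is reduced (cathode, E° = −0.13 V) and Cd²⁺/Cd is oxidized (anode).
E°cell = E°cat − E°an = −0.13 − (−0.41) = +0.28 V; n = 2.
Balancing gives Sn^2+(aq) + Cd(s) → Sn(s) + Cd^2+(aq); hence Q = [Cd^2+(aq)] / [Sn^2+(aq)] = 373 (log Q = 2.572).
E = E° − (0.0592/n)·log Q = +0.28 − (0.0592/2)(2.572) = +0.204 V.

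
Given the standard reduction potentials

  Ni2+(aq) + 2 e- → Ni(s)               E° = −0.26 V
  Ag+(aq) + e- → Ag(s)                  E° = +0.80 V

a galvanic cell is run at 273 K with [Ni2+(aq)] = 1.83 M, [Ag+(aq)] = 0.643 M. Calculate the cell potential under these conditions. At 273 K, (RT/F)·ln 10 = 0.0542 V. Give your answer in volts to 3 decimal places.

The Ag⁺/Ag couple has the more positive E°, so it is the cathode; Ni²⁺/Ni is the anode.
The standard potential is +0.80 − (−0.26) = +1.06 V and the balanced reaction transfers n = 2 electrons.
For the overall reaction 2 Ag+(aq) + Ni(s) → 2 Ag(s) + Ni2+(aq), Q = [Ni2+(aq)] / [Ag+(aq)]^2 = 4.43, giving log Q = 0.646.
E = E° − (0.0542/n)·log Q = +1.06 − (0.0542/2)(0.646) = +1.042 V.

+1.042 V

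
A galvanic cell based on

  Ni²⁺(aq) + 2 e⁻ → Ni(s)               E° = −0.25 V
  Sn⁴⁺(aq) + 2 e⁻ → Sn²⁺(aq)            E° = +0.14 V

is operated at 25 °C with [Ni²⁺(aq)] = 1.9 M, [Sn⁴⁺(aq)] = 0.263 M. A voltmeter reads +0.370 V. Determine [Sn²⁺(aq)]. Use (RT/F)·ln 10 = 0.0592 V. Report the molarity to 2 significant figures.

With Sn⁴⁺/Sn²⁺ at the cathode and Ni²⁺/Ni at the anode, E°cell = +0.14 − (−0.25) = +0.39 V (n = 2).
From the Nernst equation, log Q = n(E° − E)/0.0592 = 2·(+0.39 − (+0.370))/0.0592 = 0.676.
For Sn⁴⁺(aq) + Ni(s) → Sn²⁺(aq) + Ni²⁺(aq), the reaction quotient is Q = ([Sn²⁺(aq)]·[Ni²⁺(aq)]) / [Sn⁴⁺(aq)].
Solving for the unknown gives log [Sn²⁺(aq)] = −0.183, so [Sn²⁺(aq)] ≈ 0.66 M.

0.66 M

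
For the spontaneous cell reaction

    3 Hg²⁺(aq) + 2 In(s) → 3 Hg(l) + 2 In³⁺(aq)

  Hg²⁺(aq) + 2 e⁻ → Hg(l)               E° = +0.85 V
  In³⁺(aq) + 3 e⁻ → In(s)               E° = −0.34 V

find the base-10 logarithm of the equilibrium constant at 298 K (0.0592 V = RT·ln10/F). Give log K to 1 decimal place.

log K = 120.6

The Hg²⁺/Hg couple is reduced (cathode); E°cell = +0.85 − (−0.34) = +1.19 V with n = 6.
At equilibrium E = 0, so log K = nE°cell / 0.0592 = (6)(+1.19) / 0.0592 = 120.6.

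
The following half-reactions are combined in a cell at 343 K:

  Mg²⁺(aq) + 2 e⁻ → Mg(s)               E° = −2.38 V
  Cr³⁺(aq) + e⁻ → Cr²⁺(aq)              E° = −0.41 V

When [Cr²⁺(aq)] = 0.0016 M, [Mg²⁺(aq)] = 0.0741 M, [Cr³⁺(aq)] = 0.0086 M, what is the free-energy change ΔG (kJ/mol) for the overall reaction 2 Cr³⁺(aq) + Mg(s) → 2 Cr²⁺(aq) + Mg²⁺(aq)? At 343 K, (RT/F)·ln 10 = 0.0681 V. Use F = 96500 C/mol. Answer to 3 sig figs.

The standard cell potential is −0.41 − (−2.38) = +1.97 V, with n = 2 electrons in the balanced equation.
Here Q = ([Cr²⁺(aq)]^2·[Mg²⁺(aq)]) / [Cr³⁺(aq)]^2 = 0.00256 (log Q = −2.591), giving E = +1.97 − (0.0681/2)·(−2.591) = +2.0582 V.
Then ΔG = −nFE = −2 × 96500 × +2.0582 J/mol = −397 kJ/mol.

−397 kJ/mol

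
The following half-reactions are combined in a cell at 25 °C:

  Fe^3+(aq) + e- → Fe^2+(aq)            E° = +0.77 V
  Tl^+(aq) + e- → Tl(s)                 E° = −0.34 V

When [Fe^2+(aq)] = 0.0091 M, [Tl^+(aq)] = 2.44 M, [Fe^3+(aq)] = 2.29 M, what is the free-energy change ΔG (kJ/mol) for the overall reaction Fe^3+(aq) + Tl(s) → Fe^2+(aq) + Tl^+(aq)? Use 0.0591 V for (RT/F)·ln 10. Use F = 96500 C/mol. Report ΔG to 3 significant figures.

With Fe³⁺/Fe²⁺ reduced at the cathode, E°cell = +0.77 − (−0.34) = +1.11 V and n = 1.
Q = ([Fe^2+(aq)]·[Tl^+(aq)]) / [Fe^3+(aq)] = 0.0097, so log Q = −2.013 and E = +1.11 − (0.0591/1)(−2.013) = +1.2290 V.
ΔG = −nFE = −(1)(96500)(+1.2290) J/mol = −119 kJ/mol.

−119 kJ/mol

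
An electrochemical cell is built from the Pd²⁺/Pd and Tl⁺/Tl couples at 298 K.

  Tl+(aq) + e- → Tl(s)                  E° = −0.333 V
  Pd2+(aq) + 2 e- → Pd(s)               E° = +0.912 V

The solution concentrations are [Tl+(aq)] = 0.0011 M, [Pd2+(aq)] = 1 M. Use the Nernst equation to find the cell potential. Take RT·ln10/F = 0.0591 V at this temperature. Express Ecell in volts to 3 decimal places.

The Pd²⁺/Pd couple has the more positive E°, so it is the cathode; Tl⁺/Tl is the anode.
E°cell = E°cat − E°an = +0.912 − (−0.333) = +1.245 V; n = 2.
Balancing gives Pd2+(aq) + 2 Tl(s) → Pd(s) + 2 Tl+(aq); hence Q = [Tl+(aq)]^2 / [Pd2+(aq)] = 1.21×10^−6 (log Q = −5.917).
By the Nernst equation, E = +1.245 − (0.0591/2)·(−5.917) = +1.420 V.

+1.420 V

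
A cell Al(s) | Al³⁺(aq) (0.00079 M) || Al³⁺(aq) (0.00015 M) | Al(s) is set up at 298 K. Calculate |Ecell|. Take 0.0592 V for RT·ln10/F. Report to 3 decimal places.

0.014 V

For a concentration cell E°cell = 0, since both electrodes use the same couple.
The compartment with the higher Al³⁺(aq) concentration (0.00079 M) acts as the cathode; ions are reduced there and produced at the dilute (0.00015 M) anode.
With n = 3, Ecell = −(0.0592/3)·log([dilute]/[conc]) = −(0.0592/3)·log(0.00015/0.00079) = +0.014 V.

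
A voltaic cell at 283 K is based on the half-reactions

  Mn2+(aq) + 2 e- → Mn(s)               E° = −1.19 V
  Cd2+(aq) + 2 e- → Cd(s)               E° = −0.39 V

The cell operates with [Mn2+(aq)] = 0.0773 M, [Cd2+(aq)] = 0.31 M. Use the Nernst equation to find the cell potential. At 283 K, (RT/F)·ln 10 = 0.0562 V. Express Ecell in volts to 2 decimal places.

Since E°(Cd²⁺/Cd) > E°(Mn²⁺/Mn), Cd²⁺/Cd serves as the cathode.
E°cell = E°cat − E°an = −0.39 − (−1.19) = +0.80 V; n = 2.
The balanced reaction is Cd2+(aq) + Mn(s) → Cd(s) + Mn2+(aq), so Q = [Mn2+(aq)] / [Cd2+(aq)] = 0.249 and log Q = −0.603.
By the Nernst equation, E = +0.80 − (0.0562/2)·(−0.603) = +0.82 V.

+0.82 V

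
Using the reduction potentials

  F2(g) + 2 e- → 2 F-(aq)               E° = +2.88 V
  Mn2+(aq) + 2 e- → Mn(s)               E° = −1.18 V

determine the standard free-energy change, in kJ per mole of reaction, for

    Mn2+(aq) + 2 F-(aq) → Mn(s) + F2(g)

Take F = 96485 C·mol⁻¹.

In the reaction as written Mn2+(aq) is reduced, so the Mn²⁺/Mn couple is the cathode and F₂/F⁻ is the anode.
E°cell = −1.18 − (+2.88) = −4.06 V; balancing electrons gives n = 2.
ΔG° = −nFE°cell = −(2)(96485)(−4.06) J/mol = +783 kJ/mol.

+783 kJ/mol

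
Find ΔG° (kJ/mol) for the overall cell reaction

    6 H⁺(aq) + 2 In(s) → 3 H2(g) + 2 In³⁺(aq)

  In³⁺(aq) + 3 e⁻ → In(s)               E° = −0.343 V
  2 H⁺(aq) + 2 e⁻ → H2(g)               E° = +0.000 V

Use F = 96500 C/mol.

In the reaction as written H⁺(aq) is reduced, so the 2H⁺/H₂ couple is the cathode and In³⁺/In is the anode.
E°cell = +0.000 − (−0.343) = +0.343 V; balancing electrons gives n = 6.
ΔG° = −nFE°cell = −(6)(96500)(+0.343) J/mol = −199 kJ/mol.

−199 kJ/mol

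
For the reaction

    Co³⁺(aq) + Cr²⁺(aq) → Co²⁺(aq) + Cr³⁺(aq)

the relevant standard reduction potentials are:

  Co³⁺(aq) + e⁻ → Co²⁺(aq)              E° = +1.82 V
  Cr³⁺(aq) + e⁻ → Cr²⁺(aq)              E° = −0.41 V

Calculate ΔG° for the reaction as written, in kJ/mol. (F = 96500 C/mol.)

−215 kJ/mol

In the reaction as written Co³⁺(aq) is reduced, so the Co³⁺/Co²⁺ couple is the cathode and Cr³⁺/Cr²⁺ is the anode.
E°cell = +1.82 − (−0.41) = +2.23 V; balancing electrons gives n = 1.
ΔG° = −nFE°cell = −(1)(96500)(+2.23) J/mol = −215 kJ/mol.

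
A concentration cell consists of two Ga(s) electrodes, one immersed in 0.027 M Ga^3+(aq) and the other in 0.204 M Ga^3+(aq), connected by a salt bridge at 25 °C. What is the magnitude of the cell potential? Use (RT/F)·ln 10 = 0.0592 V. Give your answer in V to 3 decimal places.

For a concentration cell E°cell = 0, since both electrodes use the same couple.
The compartment with the higher Ga^3+(aq) concentration (0.204 M) acts as the cathode; ions are reduced there and produced at the dilute (0.027 M) anode.
With n = 3, Ecell = −(0.0592/3)·log([dilute]/[conc]) = −(0.0592/3)·log(0.027/0.204) = +0.017 V.

0.017 V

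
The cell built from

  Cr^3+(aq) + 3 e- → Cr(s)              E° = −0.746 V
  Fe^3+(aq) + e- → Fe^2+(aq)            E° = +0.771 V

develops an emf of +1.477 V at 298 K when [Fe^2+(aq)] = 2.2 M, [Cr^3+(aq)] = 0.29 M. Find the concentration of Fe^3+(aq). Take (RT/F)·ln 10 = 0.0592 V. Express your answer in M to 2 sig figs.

0.31 M

With Fe³⁺/Fe²⁺ at the cathode and Cr³⁺/Cr at the anode, E°cell = +0.771 − (−0.746) = +1.517 V (n = 3).
Since E = E° − (0.0592/n)·log Q, log Q = n(E° − E)/0.0592 = 2.027.
For 3 Fe^3+(aq) + Cr(s) → 3 Fe^2+(aq) + Cr^3+(aq), the reaction quotient is Q = ([Fe^2+(aq)]^3·[Cr^3+(aq)]) / [Fe^3+(aq)]^3.
Isolating [Fe^3+(aq)] in Q = 10^{2.027} yields log [Fe^3+(aq)] = −0.512, i.e. 0.31 M.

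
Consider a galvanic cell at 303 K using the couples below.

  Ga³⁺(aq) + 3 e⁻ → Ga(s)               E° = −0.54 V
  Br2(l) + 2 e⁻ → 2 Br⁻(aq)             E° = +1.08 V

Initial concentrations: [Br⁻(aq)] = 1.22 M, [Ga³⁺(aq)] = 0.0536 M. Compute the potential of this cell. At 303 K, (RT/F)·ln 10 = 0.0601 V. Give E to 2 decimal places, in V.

Since E°(Br₂/Br⁻) > E°(Ga³⁺/Ga), Br₂/Br⁻ serves as the cathode.
E°cell = +1.08 − (−0.54) = +1.62 V, with n = 6 electrons transferred.
Balancing gives 3 Br2(l) + 2 Ga(s) → 6 Br⁻(aq) + 2 Ga³⁺(aq); hence Q = [Br⁻(aq)]^6·[Ga³⁺(aq)]^2 = 0.00947 (log Q = −2.024).
By the Nernst equation, E = +1.62 − (0.0601/6)·(−2.024) = +1.64 V.

+1.64 V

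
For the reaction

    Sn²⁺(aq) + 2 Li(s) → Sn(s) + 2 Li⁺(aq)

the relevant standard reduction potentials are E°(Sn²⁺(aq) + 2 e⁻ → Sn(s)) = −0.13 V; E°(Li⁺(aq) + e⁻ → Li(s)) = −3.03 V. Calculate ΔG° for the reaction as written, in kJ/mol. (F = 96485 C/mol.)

In the reaction as written Sn²⁺(aq) is reduced, so the Sn²⁺/Sn couple is the cathode and Li⁺/Li is the anode.
E°cell = −0.13 − (−3.03) = +2.90 V; balancing electrons gives n = 2.
ΔG° = −nFE°cell = −(2)(96485)(+2.90) J/mol = −560 kJ/mol.

−560 kJ/mol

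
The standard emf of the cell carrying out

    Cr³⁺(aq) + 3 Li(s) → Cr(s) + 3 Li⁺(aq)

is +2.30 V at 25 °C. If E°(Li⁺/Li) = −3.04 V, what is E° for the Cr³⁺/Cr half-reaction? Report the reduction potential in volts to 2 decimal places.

−0.74 V

In the reaction as written the Cr³⁺/Cr couple is reduced (cathode) and Li⁺/Li is oxidized (anode), so E°cell = E°(Cr³⁺/Cr) − E°(Li⁺/Li).
E°(Cr³⁺/Cr) = E°cell + E°(anode) = +2.30 + (−3.04) = −0.74 V.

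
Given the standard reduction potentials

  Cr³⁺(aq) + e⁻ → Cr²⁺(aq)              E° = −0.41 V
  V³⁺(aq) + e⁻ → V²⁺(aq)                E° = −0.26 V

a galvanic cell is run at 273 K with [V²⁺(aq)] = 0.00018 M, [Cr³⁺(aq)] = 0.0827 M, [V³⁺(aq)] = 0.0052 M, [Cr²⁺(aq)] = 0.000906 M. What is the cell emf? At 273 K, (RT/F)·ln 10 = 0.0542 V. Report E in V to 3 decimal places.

+0.123 V

The V³⁺/V²⁺ couple has the more positive E°, so it is the cathode; Cr³⁺/Cr²⁺ is the anode.
The standard potential is −0.26 − (−0.41) = +0.15 V and the balanced reaction transfers n = 1 electron.
Balancing gives V³⁺(aq) + Cr²⁺(aq) → V²⁺(aq) + Cr³⁺(aq); hence Q = ([V²⁺(aq)]·[Cr³⁺(aq)]) / ([V³⁺(aq)]·[Cr²⁺(aq)]) = 3.16 (log Q = 0.500).
E = E° − (0.0542/n)·log Q = +0.15 − (0.0542/1)(0.500) = +0.123 V.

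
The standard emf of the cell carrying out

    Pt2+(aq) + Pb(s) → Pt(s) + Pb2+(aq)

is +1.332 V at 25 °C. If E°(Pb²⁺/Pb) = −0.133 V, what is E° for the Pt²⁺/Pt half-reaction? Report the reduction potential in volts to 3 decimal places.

In the reaction as written the Pt²⁺/Pt couple is reduced (cathode) and Pb²⁺/Pb is oxidized (anode), so E°cell = E°(Pt²⁺/Pt) − E°(Pb²⁺/Pb).
E°(Pt²⁺/Pt) = E°cell + E°(anode) = +1.332 + (−0.133) = +1.199 V.

+1.199 V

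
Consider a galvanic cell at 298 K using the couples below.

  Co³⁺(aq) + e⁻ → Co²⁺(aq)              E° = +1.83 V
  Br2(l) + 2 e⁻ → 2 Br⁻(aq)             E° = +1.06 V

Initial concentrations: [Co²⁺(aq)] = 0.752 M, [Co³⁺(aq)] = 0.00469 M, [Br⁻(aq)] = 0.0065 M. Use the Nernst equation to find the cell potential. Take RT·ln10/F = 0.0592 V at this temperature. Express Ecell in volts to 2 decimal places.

+0.51 V

Since E°(Co³⁺/Co²⁺) > E°(Br₂/Br⁻), Co³⁺/Co²⁺ serves as the cathode.
E°cell = E°cat − E°an = +1.83 − (+1.06) = +0.77 V; n = 2.
Balancing gives 2 Co³⁺(aq) + 2 Br⁻(aq) → 2 Co²⁺(aq) + Br2(l); hence Q = [Co²⁺(aq)]^2 / ([Co³⁺(aq)]^2·[Br⁻(aq)]^2) = 6.09×10^8 (log Q = 8.784).
E = E° − (0.0592/n)·log Q = +0.77 − (0.0592/2)(8.784) = +0.51 V.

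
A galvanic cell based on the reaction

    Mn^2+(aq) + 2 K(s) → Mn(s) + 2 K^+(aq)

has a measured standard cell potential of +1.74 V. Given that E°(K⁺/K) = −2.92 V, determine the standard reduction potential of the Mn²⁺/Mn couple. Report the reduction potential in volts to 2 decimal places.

In the reaction as written the Mn²⁺/Mn couple is reduced (cathode) and K⁺/K is oxidized (anode), so E°cell = E°(Mn²⁺/Mn) − E°(K⁺/K).
E°(Mn²⁺/Mn) = E°cell + E°(anode) = +1.74 + (−2.92) = −1.18 V.

−1.18 V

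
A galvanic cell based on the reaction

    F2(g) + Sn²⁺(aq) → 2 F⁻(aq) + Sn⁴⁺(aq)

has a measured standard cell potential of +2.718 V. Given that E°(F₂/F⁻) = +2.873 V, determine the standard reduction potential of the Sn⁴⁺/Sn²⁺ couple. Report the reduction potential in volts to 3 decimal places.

+0.155 V

In the reaction as written the F₂/F⁻ couple is reduced (cathode) and Sn⁴⁺/Sn²⁺ is oxidized (anode), so E°cell = E°(F₂/F⁻) − E°(Sn⁴⁺/Sn²⁺).
E°(Sn⁴⁺/Sn²⁺) = E°(cathode) − E°cell = +2.873 − (+2.718) = +0.155 V.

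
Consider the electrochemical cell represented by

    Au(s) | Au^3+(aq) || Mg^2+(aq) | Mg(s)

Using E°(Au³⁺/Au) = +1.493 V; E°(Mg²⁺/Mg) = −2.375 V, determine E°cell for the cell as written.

By convention the left-hand electrode in cell notation is the anode (oxidation) and the right-hand electrode is the cathode (reduction).
E°cell = E°(right) − E°(left) = −2.375 − (+1.493) = −3.868 V.
The negative sign shows that, as written, the cell would require an external voltage to drive the reaction.

−3.868 V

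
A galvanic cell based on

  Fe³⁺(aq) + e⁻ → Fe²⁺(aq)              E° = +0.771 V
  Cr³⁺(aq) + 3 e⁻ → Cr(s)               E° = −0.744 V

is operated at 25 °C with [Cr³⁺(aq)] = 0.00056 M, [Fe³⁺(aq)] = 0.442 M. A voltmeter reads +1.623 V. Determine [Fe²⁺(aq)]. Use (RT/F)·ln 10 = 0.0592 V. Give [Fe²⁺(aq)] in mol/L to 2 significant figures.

0.080 M

The Fe³⁺/Fe²⁺ couple has the larger reduction potential, so it is the cathode: E°cell = +0.771 − (−0.744) = +1.515 V and n = 3.
From the Nernst equation, log Q = n(E° − E)/0.0592 = 3·(+1.515 − (+1.623))/0.0592 = −5.473.
The balanced reaction is 3 Fe³⁺(aq) + Cr(s) → 3 Fe²⁺(aq) + Cr³⁺(aq), so Q = ([Fe²⁺(aq)]^3·[Cr³⁺(aq)]) / [Fe³⁺(aq)]^3.
Isolating [Fe²⁺(aq)] in Q = 10^{−5.473} yields log [Fe²⁺(aq)] = −1.095, i.e. 0.080 M.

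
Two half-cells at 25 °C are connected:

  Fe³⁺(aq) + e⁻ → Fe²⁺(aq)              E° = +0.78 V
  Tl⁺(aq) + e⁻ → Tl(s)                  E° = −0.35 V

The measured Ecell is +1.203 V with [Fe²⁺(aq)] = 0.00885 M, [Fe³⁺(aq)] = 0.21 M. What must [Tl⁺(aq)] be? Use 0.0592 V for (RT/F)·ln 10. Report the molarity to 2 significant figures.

1.4 M

The Fe³⁺/Fe²⁺ couple has the larger reduction potential, so it is the cathode: E°cell = +0.78 − (−0.35) = +1.13 V and n = 1.
Since E = E° − (0.0592/n)·log Q, log Q = n(E° − E)/0.0592 = −1.233.
Balancing electrons gives Fe³⁺(aq) + Tl(s) → Fe²⁺(aq) + Tl⁺(aq); thus Q = ([Fe²⁺(aq)]·[Tl⁺(aq)]) / [Fe³⁺(aq)].
Solving for the unknown gives log [Tl⁺(aq)] = 0.142, so [Tl⁺(aq)] ≈ 1.4 M.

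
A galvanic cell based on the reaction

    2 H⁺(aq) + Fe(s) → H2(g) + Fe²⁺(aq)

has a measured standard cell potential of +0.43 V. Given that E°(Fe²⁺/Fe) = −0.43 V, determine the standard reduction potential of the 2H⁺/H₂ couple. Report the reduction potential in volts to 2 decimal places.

+0.00 V

In the reaction as written the 2H⁺/H₂ couple is reduced (cathode) and Fe²⁺/Fe is oxidized (anode), so E°cell = E°(2H⁺/H₂) − E°(Fe²⁺/Fe).
E°(2H⁺/H₂) = E°cell + E°(anode) = +0.43 + (−0.43) = +0.00 V.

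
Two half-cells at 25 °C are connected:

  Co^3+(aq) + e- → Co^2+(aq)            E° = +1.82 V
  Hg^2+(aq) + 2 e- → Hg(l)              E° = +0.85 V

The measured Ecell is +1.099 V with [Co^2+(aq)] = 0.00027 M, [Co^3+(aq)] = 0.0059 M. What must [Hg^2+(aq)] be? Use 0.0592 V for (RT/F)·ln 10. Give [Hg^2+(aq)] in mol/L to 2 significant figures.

Co³⁺/Co²⁺ is the cathode (higher E°); E°cell = +1.82 − (+0.85) = +0.97 V with n = 2.
Since E = E° − (0.0592/n)·log Q, log Q = n(E° − E)/0.0592 = −4.358.
The balanced reaction is 2 Co^3+(aq) + Hg(l) → 2 Co^2+(aq) + Hg^2+(aq), so Q = ([Co^2+(aq)]^2·[Hg^2+(aq)]) / [Co^3+(aq)]^2.
Substituting the known concentrations and solving, log [Hg^2+(aq)] = −1.679 and [Hg^2+(aq)] = 0.021 M.

0.021 M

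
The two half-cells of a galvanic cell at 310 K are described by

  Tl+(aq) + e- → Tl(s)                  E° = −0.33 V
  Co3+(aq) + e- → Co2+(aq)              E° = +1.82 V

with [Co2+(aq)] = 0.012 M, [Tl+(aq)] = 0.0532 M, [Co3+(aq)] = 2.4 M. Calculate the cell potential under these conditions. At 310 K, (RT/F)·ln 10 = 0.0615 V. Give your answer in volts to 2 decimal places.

+2.37 V

The Co³⁺/Co²⁺ couple has the more positive E°, so it is the cathode; Tl⁺/Tl is the anode.
E°cell = E°cat − E°an = +1.82 − (−0.33) = +2.15 V; n = 1.
Balancing gives Co3+(aq) + Tl(s) → Co2+(aq) + Tl+(aq); hence Q = ([Co2+(aq)]·[Tl+(aq)]) / [Co3+(aq)] = 0.000266 (log Q = −3.575).
By the Nernst equation, E = +2.15 − (0.0615/1)·(−3.575) = +2.37 V.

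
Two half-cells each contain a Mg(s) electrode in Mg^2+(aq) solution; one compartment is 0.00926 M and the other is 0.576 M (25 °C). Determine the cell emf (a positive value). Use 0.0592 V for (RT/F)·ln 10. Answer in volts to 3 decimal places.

0.053 V

For a concentration cell E°cell = 0, since both electrodes use the same couple.
The compartment with the higher Mg^2+(aq) concentration (0.576 M) acts as the cathode; ions are reduced there and produced at the dilute (0.00926 M) anode.
With n = 2, Ecell = −(0.0592/2)·log([dilute]/[conc]) = −(0.0592/2)·log(0.00926/0.576) = +0.053 V.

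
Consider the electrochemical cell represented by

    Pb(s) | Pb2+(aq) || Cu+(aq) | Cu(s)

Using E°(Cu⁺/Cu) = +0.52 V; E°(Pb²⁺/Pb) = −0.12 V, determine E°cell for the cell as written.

+0.64 V

By convention the left-hand electrode in cell notation is the anode (oxidation) and the right-hand electrode is the cathode (reduction).
E°cell = E°(right) − E°(left) = +0.52 − (−0.12) = +0.64 V.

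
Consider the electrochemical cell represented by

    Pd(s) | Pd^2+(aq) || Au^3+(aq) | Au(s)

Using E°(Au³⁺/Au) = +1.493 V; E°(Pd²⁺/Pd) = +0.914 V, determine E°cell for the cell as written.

+0.579 V

By convention the left-hand electrode in cell notation is the anode (oxidation) and the right-hand electrode is the cathode (reduction).
E°cell = E°(right) − E°(left) = +1.493 − (+0.914) = +0.579 V.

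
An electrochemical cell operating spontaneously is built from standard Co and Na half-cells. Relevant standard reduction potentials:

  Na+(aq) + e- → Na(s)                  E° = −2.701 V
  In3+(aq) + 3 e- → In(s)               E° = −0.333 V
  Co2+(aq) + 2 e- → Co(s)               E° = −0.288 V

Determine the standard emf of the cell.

Of the two couples in this cell, the one with the more positive reduction potential is reduced at the cathode: here that is Co²⁺/Co (−0.288 V); Na⁺/Na (−2.701 V) is the anode.
E°cell = E°(cathode) − E°(anode) = −0.288 − (−2.701) = +2.413 V.

+2.413 V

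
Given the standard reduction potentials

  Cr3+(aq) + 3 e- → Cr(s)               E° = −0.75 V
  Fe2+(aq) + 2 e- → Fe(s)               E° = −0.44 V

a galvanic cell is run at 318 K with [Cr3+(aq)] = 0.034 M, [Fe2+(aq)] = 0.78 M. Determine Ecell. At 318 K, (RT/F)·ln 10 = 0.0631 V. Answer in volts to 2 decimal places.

Fe²⁺/Fe is reduced (cathode, E° = −0.44 V) and Cr³⁺/Cr is oxidized (anode).
The standard potential is −0.44 − (−0.75) = +0.31 V and the balanced reaction transfers n = 6 electrons.
Balancing gives 3 Fe2+(aq) + 2 Cr(s) → 3 Fe(s) + 2 Cr3+(aq); hence Q = [Cr3+(aq)]^2 / [Fe2+(aq)]^3 = 0.00244 (log Q = −2.613).
By the Nernst equation, E = +0.31 − (0.0631/6)·(−2.613) = +0.34 V.

+0.34 V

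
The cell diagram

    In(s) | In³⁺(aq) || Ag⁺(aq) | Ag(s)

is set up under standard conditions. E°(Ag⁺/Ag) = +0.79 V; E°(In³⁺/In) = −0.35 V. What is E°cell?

By convention the left-hand electrode in cell notation is the anode (oxidation) and the right-hand electrode is the cathode (reduction).
E°cell = E°(right) − E°(left) = +0.79 − (−0.35) = +1.14 V.

+1.14 V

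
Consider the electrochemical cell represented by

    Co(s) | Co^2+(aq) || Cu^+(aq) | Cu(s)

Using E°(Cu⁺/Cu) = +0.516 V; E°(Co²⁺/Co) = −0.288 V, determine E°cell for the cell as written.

By convention the left-hand electrode in cell notation is the anode (oxidation) and the right-hand electrode is the cathode (reduction).
E°cell = E°(right) − E°(left) = +0.516 − (−0.288) = +0.804 V.

+0.804 V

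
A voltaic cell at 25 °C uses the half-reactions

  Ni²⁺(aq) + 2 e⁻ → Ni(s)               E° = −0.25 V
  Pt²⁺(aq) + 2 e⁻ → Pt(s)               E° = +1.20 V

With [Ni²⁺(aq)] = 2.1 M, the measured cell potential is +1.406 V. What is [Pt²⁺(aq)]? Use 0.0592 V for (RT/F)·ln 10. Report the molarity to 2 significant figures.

0.069 M

Pt²⁺/Pt is the cathode (higher E°); E°cell = +1.20 − (−0.25) = +1.45 V with n = 2.
From the Nernst equation, log Q = n(E° − E)/0.0592 = 2·(+1.45 − (+1.406))/0.0592 = 1.486.
The balanced reaction is Pt²⁺(aq) + Ni(s) → Pt(s) + Ni²⁺(aq), so Q = [Ni²⁺(aq)] / [Pt²⁺(aq)].
Isolating [Pt²⁺(aq)] in Q = 10^{1.486} yields log [Pt²⁺(aq)] = −1.164, i.e. 0.069 M.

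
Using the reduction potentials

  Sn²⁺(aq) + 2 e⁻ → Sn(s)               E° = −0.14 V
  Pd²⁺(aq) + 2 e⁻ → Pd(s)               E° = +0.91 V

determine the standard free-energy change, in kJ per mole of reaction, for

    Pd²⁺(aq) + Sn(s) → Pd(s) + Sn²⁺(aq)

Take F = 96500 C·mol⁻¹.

−203 kJ/mol

In the reaction as written Pd²⁺(aq) is reduced, so the Pd²⁺/Pd couple is the cathode and Sn²⁺/Sn is the anode.
E°cell = +0.91 − (−0.14) = +1.05 V; balancing electrons gives n = 2.
ΔG° = −nFE°cell = −(2)(96500)(+1.05) J/mol = −203 kJ/mol.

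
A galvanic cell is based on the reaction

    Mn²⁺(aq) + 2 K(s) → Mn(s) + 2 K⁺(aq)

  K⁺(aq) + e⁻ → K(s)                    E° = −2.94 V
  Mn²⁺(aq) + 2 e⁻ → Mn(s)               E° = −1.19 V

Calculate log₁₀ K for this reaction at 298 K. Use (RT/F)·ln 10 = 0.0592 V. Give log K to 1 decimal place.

log K = 59.1

The Mn²⁺/Mn couple is reduced (cathode); E°cell = −1.19 − (−2.94) = +1.75 V with n = 2.
At equilibrium E = 0, so log K = nE°cell / 0.0592 = (2)(+1.75) / 0.0592 = 59.1.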